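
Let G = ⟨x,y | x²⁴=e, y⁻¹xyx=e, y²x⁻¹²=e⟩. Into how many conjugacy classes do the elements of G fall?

The conjugacy classes (representative and size) are:
  [e] (size 1), [x] (size 2), [x²] (size 2), [x³] (size 2), [x⁴] (size 2), [x⁵] (size 2), [x¹⁸] (size 2), [x⁷] (size 2), [x¹⁶] (size 2), [x¹⁵] (size 2), [x¹⁴] (size 2), [x¹³] (size 2), [x¹²] (size 1), [x⁶y] (size 12), [x⁵y⁻¹] (size 12).
Class equation: 1 + 2 + 2 + 2 + 2 + 2 + 2 + 2 + 2 + 2 + 2 + 2 + 1 + 12 + 12 = 48 = |G|. So G has 15 conjugacy classes.

Answer: 15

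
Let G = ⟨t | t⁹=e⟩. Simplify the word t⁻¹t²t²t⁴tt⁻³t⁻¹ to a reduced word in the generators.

Multiply left to right, reducing at each step:
  (t⁸) · t² = t
  t · t² = t³
  (t³) · t⁴ = t⁷
  (t⁷) · t = t⁸
  (t⁸) · t⁻³ = t⁵
  (t⁵) · t⁻¹ = t⁴

Answer: t⁴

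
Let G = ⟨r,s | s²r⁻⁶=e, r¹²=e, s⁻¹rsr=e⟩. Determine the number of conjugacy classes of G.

The conjugacy classes (representative and size) are:
  [e] (size 1), [r¹¹] (size 2), [r²] (size 2), [r⁹] (size 2), [r⁴] (size 2), [r⁵] (size 2), [r⁶] (size 1), [r²s] (size 6), [rs] (size 6).
Class equation: 1 + 2 + 2 + 2 + 2 + 2 + 1 + 6 + 6 = 24 = |G|. So G has 9 conjugacy classes.

Answer: 9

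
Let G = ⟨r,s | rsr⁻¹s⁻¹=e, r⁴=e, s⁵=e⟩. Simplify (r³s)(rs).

Compute (r³s) · (rs) by multiplying left to right and reducing via the relations at each step:
  (r³s) · r = s
  s · s = s²

Answer: s²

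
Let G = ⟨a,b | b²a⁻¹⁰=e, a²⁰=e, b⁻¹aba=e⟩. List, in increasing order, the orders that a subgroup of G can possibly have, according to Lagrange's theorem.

|G| = 40 = 2³ · 5. By Lagrange's theorem the order of any subgroup divides 40; the divisors of 40 are 1, 2, 4, 5, 8, 10, 20, 40.

Answer: 1, 2, 4, 5, 8, 10, 20, 40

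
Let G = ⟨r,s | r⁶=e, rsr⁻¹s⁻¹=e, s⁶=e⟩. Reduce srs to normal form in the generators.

Multiply left to right, reducing at each step:
  s · r = rs
  (rs) · s = rs²

Answer: rs²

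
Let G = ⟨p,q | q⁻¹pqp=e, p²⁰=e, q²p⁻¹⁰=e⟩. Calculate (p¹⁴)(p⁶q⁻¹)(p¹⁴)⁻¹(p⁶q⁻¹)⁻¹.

[(p¹⁴), (p⁶q⁻¹)] = (p¹⁴)·(p⁶q⁻¹)·(p¹⁴)⁻¹·(p⁶q⁻¹)⁻¹.
  (p¹⁴) · (p⁶q⁻¹) = q⁻¹
  (q⁻¹) · (p⁶) = p⁴q
  (p⁴q) · (p⁶q) = p⁸

Answer: p⁸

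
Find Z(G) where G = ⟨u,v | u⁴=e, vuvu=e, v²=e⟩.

An element z ∈ Z(G) iff z commutes with every generator.
For example u² is central: (u²)·u = u³ = u·(u²); (u²)·v = u²v = v·(u²).
Whereas u ∉ Z(G) since u·v = uv ≠ u³v = v·u.
Checking each of the 8 elements this way gives Z(G) = {e, u²}, of order 2.

Answer: {e, u²}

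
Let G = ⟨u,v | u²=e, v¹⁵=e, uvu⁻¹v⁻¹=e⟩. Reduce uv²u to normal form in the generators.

Multiply left to right, reducing at each step:
  u · v² = uv²
  (uv²) · u = v²

Answer: v²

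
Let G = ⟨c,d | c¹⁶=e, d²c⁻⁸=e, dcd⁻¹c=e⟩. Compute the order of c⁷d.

Compute successive powers until reaching e:
  (c⁷d)¹ = c⁷d, (c⁷d)² = c⁸, (c⁷d)³ = c⁷d⁻¹, (c⁷d)⁴ = e.
The smallest positive k with (c⁷d)ᵏ = e is 4.

Answer: 4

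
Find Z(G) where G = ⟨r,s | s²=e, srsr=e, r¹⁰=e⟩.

An element z ∈ Z(G) iff z commutes with every generator.
For example r⁵ is central: (r⁵)·r = r⁶ = r·(r⁵); (r⁵)·s = r⁵s = s·(r⁵).
Whereas r ∉ Z(G) since r·s = rs ≠ r⁹s = s·r.
Checking each of the 20 elements this way gives Z(G) = {e, r⁵}, of order 2.

Answer: {e, r⁵}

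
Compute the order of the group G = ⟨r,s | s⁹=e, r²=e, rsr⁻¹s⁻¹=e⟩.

Enumerate words in the generators, reducing via the relations: the distinct elements are
  {e, r, s, rs, s², s³, s⁴, s⁵, s⁶, s⁷, s⁸, rs², rs³, rs⁴, rs⁵, rs⁶, rs⁷, rs⁸}.
No further products give new elements, so |G| = 18.

Answer: 18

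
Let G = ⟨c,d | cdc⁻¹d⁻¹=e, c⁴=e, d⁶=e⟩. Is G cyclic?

|G| = 24, but the maximum element order in G is 12 < 24. No single element generates all of G, so G is not cyclic.

Answer: No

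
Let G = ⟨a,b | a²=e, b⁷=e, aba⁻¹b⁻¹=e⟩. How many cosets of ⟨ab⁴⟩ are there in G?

First find ord(ab⁴) by computing successive powers:
  (ab⁴)¹ = ab⁴, (ab⁴)² = b, (ab⁴)³ = ab⁵, (ab⁴)⁴ = b², (ab⁴)⁵ = ab⁶, (ab⁴)⁶ = b³, (ab⁴)⁷ = a, (ab⁴)⁸ = b⁴, (ab⁴)⁹ = ab, (ab⁴)¹⁰ = b⁵, (ab⁴)¹¹ = ab², (ab⁴)¹² = b⁶, (ab⁴)¹³ = ab³, (ab⁴)¹⁴ = e.
So |⟨ab⁴⟩| = ord(ab⁴) = 14. With |G| = 14, by Lagrange [G : ⟨ab⁴⟩] = 14/14 = 1.

Answer: 1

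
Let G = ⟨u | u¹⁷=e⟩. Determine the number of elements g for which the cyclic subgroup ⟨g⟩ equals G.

G is cyclic of order 17. An element generates G iff its order is 17, and a cyclic group of order 17 has exactly φ(17) = 16 such elements.

Answer: 16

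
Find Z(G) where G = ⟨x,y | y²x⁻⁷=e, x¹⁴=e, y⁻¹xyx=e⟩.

An element z ∈ Z(G) iff z commutes with every generator.
For example x⁷ is central: (x⁷)·x = x⁸ = x·(x⁷); (x⁷)·y = y⁻¹ = y·(x⁷).
Whereas x ∉ Z(G) since x·y = xy ≠ x⁶y⁻¹ = y·x.
Checking each of the 28 elements this way gives Z(G) = {e, x⁷}, of order 2.

Answer: {e, x⁷}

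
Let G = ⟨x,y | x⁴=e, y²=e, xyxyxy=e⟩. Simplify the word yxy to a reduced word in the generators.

Multiply left to right, reducing at each step:
  y · x = yx
  (yx) · y = x³yx³

Answer: x³yx³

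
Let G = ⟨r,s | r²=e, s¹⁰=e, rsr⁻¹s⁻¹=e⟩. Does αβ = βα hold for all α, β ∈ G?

Each pair of generators commutes: r·s = rs = s·r. Since the generators pairwise commute, every element of G commutes with every other, so G is abelian.

Answer: Yes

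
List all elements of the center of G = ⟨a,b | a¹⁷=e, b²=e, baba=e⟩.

An element z ∈ Z(G) iff z commutes with every generator.
For example e is central: e·a = a = a·e; e·b = b = b·e.
Whereas a ∉ Z(G) since a·b = ab ≠ a¹⁶b = b·a.
Checking each of the 34 elements this way gives Z(G) = {e}, of order 1.

Answer: {e}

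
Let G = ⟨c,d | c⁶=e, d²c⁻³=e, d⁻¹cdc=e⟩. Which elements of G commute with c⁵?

⟨c⁵⟩ ⊆ C_G(c⁵) since powers of c⁵ commute with c⁵; so |C_G(c⁵)| ≥ |⟨c⁵⟩| = 6.
By orbit–stabilizer, |C_G(c⁵)| = |G| / |conj. class of c⁵| = 12 / 2 = 6.
The 6 elements commuting with c⁵ are {e, c, c², c³, c⁴, c⁵}.

Answer: {e, c, c², c³, c⁴, c⁵}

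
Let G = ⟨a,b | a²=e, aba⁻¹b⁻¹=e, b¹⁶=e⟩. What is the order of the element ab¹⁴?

Compute successive powers until reaching e:
  (ab¹⁴)¹ = ab¹⁴, (ab¹⁴)² = b¹², (ab¹⁴)³ = ab¹⁰, (ab¹⁴)⁴ = b⁸, (ab¹⁴)⁵ = ab⁶, (ab¹⁴)⁶ = b⁴, (ab¹⁴)⁷ = ab², (ab¹⁴)⁸ = e.
The smallest positive k with (ab¹⁴)ᵏ = e is 8.

Answer: 8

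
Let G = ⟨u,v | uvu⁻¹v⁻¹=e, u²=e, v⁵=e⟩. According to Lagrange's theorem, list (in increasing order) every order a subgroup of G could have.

|G| = 10 = 2 · 5. By Lagrange's theorem the order of any subgroup divides 10; the divisors of 10 are 1, 2, 5, 10.

Answer: 1, 2, 5, 10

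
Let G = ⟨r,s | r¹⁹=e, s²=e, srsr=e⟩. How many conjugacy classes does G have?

The conjugacy classes (representative and size) are:
  [e] (size 1), [r¹⁸] (size 2), [r²] (size 2), [r¹⁶] (size 2), [r⁴] (size 2), [r¹⁴] (size 2), [r¹³] (size 2), [r¹²] (size 2), [r⁸] (size 2), [r⁹] (size 2), [s] (size 19).
Class equation: 1 + 2 + 2 + 2 + 2 + 2 + 2 + 2 + 2 + 2 + 19 = 38 = |G|. So G has 11 conjugacy classes.

Answer: 11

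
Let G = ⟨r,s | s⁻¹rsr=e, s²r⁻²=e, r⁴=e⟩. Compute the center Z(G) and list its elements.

An element z ∈ Z(G) iff z commutes with every generator.
For example r² is central: (r²)·r = r³ = r·(r²); (r²)·s = s⁻¹ = s·(r²).
Whereas r ∉ Z(G) since r·s = rs ≠ rs⁻¹ = s·r.
Checking each of the 8 elements this way gives Z(G) = {e, r²}, of order 2.

Answer: {e, r²}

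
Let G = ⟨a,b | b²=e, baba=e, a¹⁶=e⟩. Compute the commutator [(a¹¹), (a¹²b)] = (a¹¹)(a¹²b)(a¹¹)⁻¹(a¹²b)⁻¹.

[(a¹¹), (a¹²b)] = (a¹¹)·(a¹²b)·(a¹¹)⁻¹·(a¹²b)⁻¹.
  (a¹¹) · (a¹²b) = a⁷b
  (a⁷b) · (a⁵) = a²b
  (a²b) · (a¹²b) = a⁶

Answer: a⁶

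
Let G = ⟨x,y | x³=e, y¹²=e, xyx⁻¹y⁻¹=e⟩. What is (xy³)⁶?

Compute successive powers of (xy³), reducing at each step:
  (xy³)²: (xy³) · x = x²y³;   (x²y³) · y³ = x²y⁶
  (xy³)³: (x²y⁶) · x = y⁶;   (y⁶) · y³ = y⁹
  (xy³)⁴: (y⁹) · x = xy⁹;   (xy⁹) · y³ = x
  (xy³)⁵: x · x = x²;   (x²) · y³ = x²y³
  (xy³)⁶: (x²y³) · x = y³;   (y³) · y³ = y⁶

Answer: y⁶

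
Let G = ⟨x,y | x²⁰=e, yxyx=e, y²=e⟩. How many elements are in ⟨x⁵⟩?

|⟨x⁵⟩| equals the order of x⁵. Compute successive powers until reaching e:
  (x⁵)¹ = x⁵, (x⁵)² = x¹⁰, (x⁵)³ = x¹⁵, (x⁵)⁴ = e.
The smallest positive k with (x⁵)ᵏ = e is 4, so |⟨x⁵⟩| = 4.

Answer: 4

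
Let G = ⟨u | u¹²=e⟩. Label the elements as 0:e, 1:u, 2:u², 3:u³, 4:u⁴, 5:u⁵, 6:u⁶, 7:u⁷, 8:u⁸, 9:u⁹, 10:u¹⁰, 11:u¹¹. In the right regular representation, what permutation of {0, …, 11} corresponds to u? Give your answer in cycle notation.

(0 1 2 3 4 5 6 7 8 9 10 11)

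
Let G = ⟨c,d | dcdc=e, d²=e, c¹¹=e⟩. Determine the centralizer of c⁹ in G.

⟨c⁹⟩ ⊆ C_G(c⁹) since powers of c⁹ commute with c⁹; so |C_G(c⁹)| ≥ |⟨c⁹⟩| = 11.
By orbit–stabilizer, |C_G(c⁹)| = |G| / |conj. class of c⁹| = 22 / 2 = 11.
The 11 elements commuting with c⁹ are {e, c, c², c³, c⁴, c⁵, c⁶, c⁷, c⁸, c⁹, c¹⁰}.

Answer: {e, c, c², c³, c⁴, c⁵, c⁶, c⁷, c⁸, c⁹, c¹⁰}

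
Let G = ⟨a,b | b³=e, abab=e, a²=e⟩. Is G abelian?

a·b = ab but b·a = ab², so a·b ≠ b·a and G is not abelian.

Answer: No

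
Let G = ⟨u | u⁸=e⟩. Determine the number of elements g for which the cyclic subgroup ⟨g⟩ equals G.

G is cyclic of order 8. An element generates G iff its order is 8, and a cyclic group of order 8 has exactly φ(8) = 4 such elements.

Answer: 4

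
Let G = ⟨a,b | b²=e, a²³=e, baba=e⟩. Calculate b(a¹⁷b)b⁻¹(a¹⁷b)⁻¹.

[b, (a¹⁷b)] = b·(a¹⁷b)·b⁻¹·(a¹⁷b)⁻¹.
  b · (a¹⁷b) = a⁶
  (a⁶) · b = a⁶b
  (a⁶b) · (a¹⁷b) = a¹²

Answer: a¹²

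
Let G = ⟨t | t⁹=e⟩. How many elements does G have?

G is generated by a single element, so G is cyclic. The relator gives t⁹ = e and no smaller power is forced to be e, so the 9 powers {e, t, t², t³, t⁴, t⁵, t⁶, t⁷, t⁸} are distinct. Hence |G| = 9.

Answer: 9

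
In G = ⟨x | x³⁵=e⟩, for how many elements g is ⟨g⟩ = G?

G is cyclic of order 35. An element generates G iff its order is 35, and a cyclic group of order 35 has exactly φ(35) = 24 such elements.

Answer: 24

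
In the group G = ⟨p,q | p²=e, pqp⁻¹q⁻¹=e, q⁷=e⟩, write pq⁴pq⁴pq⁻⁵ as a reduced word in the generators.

Multiply left to right, reducing at each step:
  p · q⁴ = pq⁴
  (pq⁴) · p = q⁴
  (q⁴) · q⁴ = q
  q · p = pq
  (pq) · q⁻⁵ = pq³

Answer: pq³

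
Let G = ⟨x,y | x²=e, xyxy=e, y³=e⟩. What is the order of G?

Enumerate words in the generators, reducing via the relations: the distinct elements are
  {e, x, y, xy, y², xy²}.
No further products give new elements, so |G| = 6.

Answer: 6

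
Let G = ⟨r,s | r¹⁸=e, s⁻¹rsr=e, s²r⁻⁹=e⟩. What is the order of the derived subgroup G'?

G' = [G, G] is generated by all commutators. The generator-pair commutators are: [r, s] = r².
The subgroup they normally generate is {e, r², r⁴, r⁶, r⁸, r¹⁰, r¹², r¹⁴, r¹⁶}, of order 9.
Check: |G/G'| = 36/9 = 4 is the order of the abelianisation.

Answer: 9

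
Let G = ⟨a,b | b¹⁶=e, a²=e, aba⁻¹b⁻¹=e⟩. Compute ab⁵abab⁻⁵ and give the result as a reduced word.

Multiply left to right, reducing at each step:
  a · b⁵ = ab⁵
  (ab⁵) · a = b⁵
  (b⁵) · b = b⁶
  (b⁶) · a = ab⁶
  (ab⁶) · b⁻⁵ = ab

Answer: ab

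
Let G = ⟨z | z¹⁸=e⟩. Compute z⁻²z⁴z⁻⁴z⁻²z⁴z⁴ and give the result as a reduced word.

Multiply left to right, reducing at each step:
  (z¹⁶) · z⁴ = z²
  (z²) · z⁻⁴ = z¹⁶
  (z¹⁶) · z⁻² = z¹⁴
  (z¹⁴) · z⁴ = e
  e · z⁴ = z⁴

Answer: z⁴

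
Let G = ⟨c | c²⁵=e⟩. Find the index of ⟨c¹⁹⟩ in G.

First find ord(c¹⁹) by computing successive powers:
  (c¹⁹)¹ = c¹⁹, (c¹⁹)² = c¹³, (c¹⁹)³ = c⁷, (c¹⁹)⁴ = c, (c¹⁹)⁵ = c²⁰, (c¹⁹)⁶ = c¹⁴, (c¹⁹)⁷ = c⁸, (c¹⁹)⁸ = c², (c¹⁹)⁹ = c²¹, (c¹⁹)¹⁰ = c¹⁵, (c¹⁹)¹¹ = c⁹, (c¹⁹)¹² = c³, (c¹⁹)¹³ = c²², (c¹⁹)¹⁴ = c¹⁶, (c¹⁹)¹⁵ = c¹⁰, (c¹⁹)¹⁶ = c⁴, (c¹⁹)¹⁷ = c²³, (c¹⁹)¹⁸ = c¹⁷, (c¹⁹)¹⁹ = c¹¹, (c¹⁹)²⁰ = c⁵, (c¹⁹)²¹ = c²⁴, (c¹⁹)²² = c¹⁸, (c¹⁹)²³ = c¹², (c¹⁹)²⁴ = c⁶, (c¹⁹)²⁵ = e.
So |⟨c¹⁹⟩| = ord(c¹⁹) = 25. With |G| = 25, by Lagrange [G : ⟨c¹⁹⟩] = 25/25 = 1.

Answer: 1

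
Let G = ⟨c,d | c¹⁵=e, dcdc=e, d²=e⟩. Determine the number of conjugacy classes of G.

The conjugacy classes (representative and size) are:
  [e] (size 1), [c¹⁴] (size 2), [c²] (size 2), [c³] (size 2), [c⁴] (size 2), [c¹⁰] (size 2), [c⁹] (size 2), [c⁷] (size 2), [c¹³d] (size 15).
Class equation: 1 + 2 + 2 + 2 + 2 + 2 + 2 + 2 + 15 = 30 = |G|. So G has 9 conjugacy classes.

Answer: 9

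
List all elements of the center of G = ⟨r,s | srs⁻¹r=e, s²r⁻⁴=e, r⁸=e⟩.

An element z ∈ Z(G) iff z commutes with every generator.
For example r⁴ is central: (r⁴)·r = r⁵ = r·(r⁴); (r⁴)·s = s⁻¹ = s·(r⁴).
Whereas r ∉ Z(G) since r·s = rs ≠ r³s⁻¹ = s·r.
Checking each of the 16 elements this way gives Z(G) = {e, r⁴}, of order 2.

Answer: {e, r⁴}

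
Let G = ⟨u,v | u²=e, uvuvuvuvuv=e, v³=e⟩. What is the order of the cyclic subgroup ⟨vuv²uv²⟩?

|⟨vuv²uv²⟩| equals the order of vuv²uv². Compute successive powers until reaching e:
  (vuv²uv²)¹ = vuv²uv², (vuv²uv²)² = vuvuv², (vuv²uv²)³ = e.
The smallest positive k with (vuv²uv²)ᵏ = e is 3, so |⟨vuv²uv²⟩| = 3.

Answer: 3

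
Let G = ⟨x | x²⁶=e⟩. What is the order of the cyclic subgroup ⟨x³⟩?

|⟨x³⟩| equals the order of x³. Compute successive powers until reaching e:
  (x³)¹ = x³, (x³)² = x⁶, (x³)³ = x⁹, (x³)⁴ = x¹², (x³)⁵ = x¹⁵, (x³)⁶ = x¹⁸, (x³)⁷ = x²¹, (x³)⁸ = x²⁴, (x³)⁹ = x, (x³)¹⁰ = x⁴, (x³)¹¹ = x⁷, (x³)¹² = x¹⁰, (x³)¹³ = x¹³, (x³)¹⁴ = x¹⁶, (x³)¹⁵ = x¹⁹, (x³)¹⁶ = x²², (x³)¹⁷ = x²⁵, (x³)¹⁸ = x², (x³)¹⁹ = x⁵, (x³)²⁰ = x⁸, (x³)²¹ = x¹¹, (x³)²² = x¹⁴, (x³)²³ = x¹⁷, (x³)²⁴ = x²⁰, (x³)²⁵ = x²³, (x³)²⁶ = e.
The smallest positive k with (x³)ᵏ = e is 26, so |⟨x³⟩| = 26.

Answer: 26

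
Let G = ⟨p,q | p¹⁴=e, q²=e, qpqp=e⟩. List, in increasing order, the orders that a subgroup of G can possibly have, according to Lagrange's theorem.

|G| = 28 = 2² · 7. By Lagrange's theorem the order of any subgroup divides 28; the divisors of 28 are 1, 2, 4, 7, 14, 28.

Answer: 1, 2, 4, 7, 14, 28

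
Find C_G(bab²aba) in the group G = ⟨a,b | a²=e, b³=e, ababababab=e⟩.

⟨bab²aba⟩ ⊆ C_G(bab²aba) since powers of bab²aba commute with bab²aba; so |C_G(bab²aba)| ≥ |⟨bab²aba⟩| = 3.
By orbit–stabilizer, |C_G(bab²aba)| = |G| / |conj. class of bab²aba| = 60 / 20 = 3.
The 3 elements commuting with bab²aba are {e, bab²aba, ab²abab²}.

Answer: {e, bab²aba, ab²abab²}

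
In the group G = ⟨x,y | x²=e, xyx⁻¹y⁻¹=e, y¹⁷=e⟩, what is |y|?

Compute successive powers until reaching e:
  y¹ = y, y² = y², y³ = y³, y⁴ = y⁴, y⁵ = y⁵, y⁶ = y⁶, y⁷ = y⁷, y⁸ = y⁸, y⁹ = y⁹, y¹⁰ = y¹⁰, y¹¹ = y¹¹, y¹² = y¹², y¹³ = y¹³, y¹⁴ = y¹⁴, y¹⁵ = y¹⁵, y¹⁶ = y¹⁶, y¹⁷ = e.
The smallest positive k with yᵏ = e is 17.

Answer: 17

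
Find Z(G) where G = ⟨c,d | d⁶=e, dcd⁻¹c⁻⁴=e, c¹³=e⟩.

An element z ∈ Z(G) iff z commutes with every generator.
For example e is central: e·c = c = c·e; e·d = d = d·e.
Whereas c ∉ Z(G) since c·d = cd ≠ c⁴d = d·c.
Checking each of the 78 elements this way gives Z(G) = {e}, of order 1.

Answer: {e}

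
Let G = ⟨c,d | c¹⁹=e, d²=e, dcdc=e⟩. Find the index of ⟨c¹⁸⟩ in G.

First find ord(c¹⁸) by computing successive powers:
  (c¹⁸)¹ = c¹⁸, (c¹⁸)² = c¹⁷, (c¹⁸)³ = c¹⁶, (c¹⁸)⁴ = c¹⁵, (c¹⁸)⁵ = c¹⁴, (c¹⁸)⁶ = c¹³, (c¹⁸)⁷ = c¹², (c¹⁸)⁸ = c¹¹, (c¹⁸)⁹ = c¹⁰, (c¹⁸)¹⁰ = c⁹, (c¹⁸)¹¹ = c⁸, (c¹⁸)¹² = c⁷, (c¹⁸)¹³ = c⁶, (c¹⁸)¹⁴ = c⁵, (c¹⁸)¹⁵ = c⁴, (c¹⁸)¹⁶ = c³, (c¹⁸)¹⁷ = c², (c¹⁸)¹⁸ = c, (c¹⁸)¹⁹ = e.
So |⟨c¹⁸⟩| = ord(c¹⁸) = 19. With |G| = 38, by Lagrange [G : ⟨c¹⁸⟩] = 38/19 = 2.

Answer: 2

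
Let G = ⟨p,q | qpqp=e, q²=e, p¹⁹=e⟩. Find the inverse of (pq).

The order of (pq) is 2 (smallest k with (pq)ᵏ = e), so (pq)⁻¹ = (pq)¹ = pq.
Check: (pq) · (pq) → (pq) · p = q;   q · q = e, giving e as required.

Answer: pq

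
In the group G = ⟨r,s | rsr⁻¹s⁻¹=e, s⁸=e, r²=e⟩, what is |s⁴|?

Compute successive powers until reaching e:
  (s⁴)¹ = s⁴, (s⁴)² = e.
The smallest positive k with (s⁴)ᵏ = e is 2.

Answer: 2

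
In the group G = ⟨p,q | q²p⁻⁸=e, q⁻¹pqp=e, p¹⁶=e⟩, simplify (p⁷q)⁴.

Compute successive powers of (p⁷q), reducing at each step:
  (p⁷q)²: (p⁷q) · p⁷ = q;   q · q = p⁸
  (p⁷q)³: (p⁸) · p⁷ = p¹⁵;   (p¹⁵) · q = p⁷q⁻¹
  (p⁷q)⁴: (p⁷q⁻¹) · p⁷ = q⁻¹;   (q⁻¹) · q = e

Answer: e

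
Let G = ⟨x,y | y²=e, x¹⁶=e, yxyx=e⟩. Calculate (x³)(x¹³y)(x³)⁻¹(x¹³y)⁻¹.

[(x³), (x¹³y)] = (x³)·(x¹³y)·(x³)⁻¹·(x¹³y)⁻¹.
  (x³) · (x¹³y) = y
  y · (x¹³) = x³y
  (x³y) · (x¹³y) = x⁶

Answer: x⁶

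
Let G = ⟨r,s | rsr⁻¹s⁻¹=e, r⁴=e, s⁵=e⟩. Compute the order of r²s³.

Compute successive powers until reaching e:
  (r²s³)¹ = r²s³, (r²s³)² = s, (r²s³)³ = r²s⁴, (r²s³)⁴ = s², (r²s³)⁵ = r², (r²s³)⁶ = s³, (r²s³)⁷ = r²s, (r²s³)⁸ = s⁴, (r²s³)⁹ = r²s², (r²s³)¹⁰ = e.
The smallest positive k with (r²s³)ᵏ = e is 10.

Answer: 10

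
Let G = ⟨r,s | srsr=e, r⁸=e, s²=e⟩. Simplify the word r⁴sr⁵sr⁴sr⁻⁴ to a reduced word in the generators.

Multiply left to right, reducing at each step:
  (r⁴) · s = r⁴s
  (r⁴s) · r⁵ = r⁷s
  (r⁷s) · s = r⁷
  (r⁷) · r⁴ = r³
  (r³) · s = r³s
  (r³s) · r⁻⁴ = r⁷s

Answer: r⁷s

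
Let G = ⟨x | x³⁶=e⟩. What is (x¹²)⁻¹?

The order of (x¹²) is 3 (smallest k with (x¹²)ᵏ = e), so (x¹²)⁻¹ = (x¹²)² = x²⁴.
Check: (x¹²) · (x²⁴) → (x¹²) · x²⁴ = e, giving e as required.

Answer: x²⁴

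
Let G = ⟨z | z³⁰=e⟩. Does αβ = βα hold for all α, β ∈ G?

G has a single generator, so G is cyclic and hence abelian.

Answer: Yes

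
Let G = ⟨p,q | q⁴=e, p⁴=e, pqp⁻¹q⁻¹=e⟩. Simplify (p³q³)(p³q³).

Compute (p³q³) · (p³q³) by multiplying left to right and reducing via the relations at each step:
  (p³q³) · p³ = p²q³
  (p²q³) · q³ = p²q²

Answer: p²q²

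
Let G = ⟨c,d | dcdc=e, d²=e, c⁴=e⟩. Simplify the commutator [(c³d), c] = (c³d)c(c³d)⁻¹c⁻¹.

[(c³d), c] = (c³d)·c·(c³d)⁻¹·c⁻¹.
  (c³d) · c = c²d
  (c²d) · (c³d) = c³
  (c³) · (c³) = c²

Answer: c²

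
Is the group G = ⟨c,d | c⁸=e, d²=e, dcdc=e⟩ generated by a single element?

Every cyclic group is abelian. But c·d = cd while d·c = c⁷d, so c·d ≠ d·c and G is not abelian. Hence G is not cyclic.

Answer: No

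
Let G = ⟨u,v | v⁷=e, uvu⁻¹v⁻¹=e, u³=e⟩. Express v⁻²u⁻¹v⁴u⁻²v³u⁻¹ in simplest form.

Multiply left to right, reducing at each step:
  (v⁵) · u⁻¹ = u²v⁵
  (u²v⁵) · v⁴ = u²v²
  (u²v²) · u⁻² = v²
  (v²) · v³ = v⁵
  (v⁵) · u⁻¹ = u²v⁵

Answer: u²v⁵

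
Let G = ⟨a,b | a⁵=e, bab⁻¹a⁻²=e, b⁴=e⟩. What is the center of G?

An element z ∈ Z(G) iff z commutes with every generator.
For example e is central: e·a = a = a·e; e·b = b = b·e.
Whereas a ∉ Z(G) since a·b = ab ≠ a²b = b·a.
Checking each of the 20 elements this way gives Z(G) = {e}, of order 1.

Answer: {e}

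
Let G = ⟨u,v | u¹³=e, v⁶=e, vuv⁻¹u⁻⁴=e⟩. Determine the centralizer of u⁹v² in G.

⟨u⁹v²⟩ ⊆ C_G(u⁹v²) since powers of u⁹v² commute with u⁹v²; so |C_G(u⁹v²)| ≥ |⟨u⁹v²⟩| = 3.
By orbit–stabilizer, |C_G(u⁹v²)| = |G| / |conj. class of u⁹v²| = 78 / 13 = 6.
The 6 elements commuting with u⁹v² are {e, u⁷v, u⁴v³, u⁸v⁵, u⁹v², u¹⁰v⁴}.

Answer: {e, u⁷v, u⁴v³, u⁸v⁵, u⁹v², u¹⁰v⁴}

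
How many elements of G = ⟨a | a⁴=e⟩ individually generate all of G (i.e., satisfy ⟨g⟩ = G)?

G is cyclic of order 4. An element generates G iff its order is 4, and a cyclic group of order 4 has exactly φ(4) = 2 such elements.

Answer: 2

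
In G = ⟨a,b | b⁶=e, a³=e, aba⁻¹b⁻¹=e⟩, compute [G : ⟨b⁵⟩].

First find ord(b⁵) by computing successive powers:
  (b⁵)¹ = b⁵, (b⁵)² = b⁴, (b⁵)³ = b³, (b⁵)⁴ = b², (b⁵)⁵ = b, (b⁵)⁶ = e.
So |⟨b⁵⟩| = ord(b⁵) = 6. With |G| = 18, by Lagrange [G : ⟨b⁵⟩] = 18/6 = 3.

Answer: 3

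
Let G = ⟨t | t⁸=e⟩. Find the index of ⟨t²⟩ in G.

First find ord(t²) by computing successive powers:
  (t²)¹ = t², (t²)² = t⁴, (t²)³ = t⁶, (t²)⁴ = e.
So |⟨t²⟩| = ord(t²) = 4. With |G| = 8, by Lagrange [G : ⟨t²⟩] = 8/4 = 2.

Answer: 2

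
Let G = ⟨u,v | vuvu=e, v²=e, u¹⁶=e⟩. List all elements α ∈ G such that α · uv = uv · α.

⟨uv⟩ ⊆ C_G(uv) since powers of uv commute with uv; so |C_G(uv)| ≥ |⟨uv⟩| = 2.
By orbit–stabilizer, |C_G(uv)| = |G| / |conj. class of uv| = 32 / 8 = 4.
The 4 elements commuting with uv are {e, u⁸, uv, u⁹v}.

Answer: {e, u⁸, uv, u⁹v}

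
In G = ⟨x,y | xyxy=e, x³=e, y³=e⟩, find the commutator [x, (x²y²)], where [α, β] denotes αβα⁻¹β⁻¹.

[x, (x²y²)] = x·(x²y²)·x⁻¹·(x²y²)⁻¹.
  x · (x²y²) = y²
  (y²) · (x²) = xy
  (xy) · (x²y²) = xy²x

Answer: xy²x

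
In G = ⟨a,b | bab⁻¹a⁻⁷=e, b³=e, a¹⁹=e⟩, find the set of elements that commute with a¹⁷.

⟨a¹⁷⟩ ⊆ C_G(a¹⁷) since powers of a¹⁷ commute with a¹⁷; so |C_G(a¹⁷)| ≥ |⟨a¹⁷⟩| = 19.
By orbit–stabilizer, |C_G(a¹⁷)| = |G| / |conj. class of a¹⁷| = 57 / 3 = 19.
The 19 elements commuting with a¹⁷ are {e, a, a², a³, a⁴, a⁵, a⁶, a⁷, a⁸, a⁹, a¹⁰, a¹¹, a¹², a¹³, a¹⁴, a¹⁵, a¹⁶, a¹⁷, a¹⁸}.

Answer: {e, a, a², a³, a⁴, a⁵, a⁶, a⁷, a⁸, a⁹, a¹⁰, a¹¹, a¹², a¹³, a¹⁴, a¹⁵, a¹⁶, a¹⁷, a¹⁸}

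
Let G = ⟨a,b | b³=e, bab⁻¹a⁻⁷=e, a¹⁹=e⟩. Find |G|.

Enumerate words in the generators, reducing via the relations: the distinct elements are
  {a, b, e, ab, a², a³, a⁴, a⁵, a⁶, a⁷, a⁸, a⁹, b², ab², a²b, a³b, a¹², a¹³, a¹¹, a¹⁰, a¹⁴, a¹⁵, a¹⁶, a¹⁷, a¹⁸, a⁴b, a⁵b, a⁶b, a⁷b, a⁸b, a⁹b, a²b², a³b², a¹²b, a¹³b, a¹¹b, a¹⁰b, a¹⁴b, a¹⁵b, a¹⁶b, a¹⁷b, a¹⁸b, a⁴b², a⁵b², a⁶b², a⁷b², a⁸b², a⁹b², a¹²b², a¹³b², a¹¹b², a¹⁰b², a¹⁴b², a¹⁵b², a¹⁶b², a¹⁷b², a¹⁸b²}.
No further products give new elements, so |G| = 57.

Answer: 57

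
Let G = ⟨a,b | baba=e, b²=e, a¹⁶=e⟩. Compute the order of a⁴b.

Compute successive powers until reaching e:
  (a⁴b)¹ = a⁴b, (a⁴b)² = e.
The smallest positive k with (a⁴b)ᵏ = e is 2.

Answer: 2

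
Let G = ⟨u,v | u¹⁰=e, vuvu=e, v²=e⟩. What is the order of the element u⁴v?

Compute successive powers until reaching e:
  (u⁴v)¹ = u⁴v, (u⁴v)² = e.
The smallest positive k with (u⁴v)ᵏ = e is 2.

Answer: 2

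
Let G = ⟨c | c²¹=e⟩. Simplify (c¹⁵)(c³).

Compute (c¹⁵) · (c³) by multiplying left to right and reducing via the relations at each step:
  (c¹⁵) · c³ = c¹⁸

Answer: c¹⁸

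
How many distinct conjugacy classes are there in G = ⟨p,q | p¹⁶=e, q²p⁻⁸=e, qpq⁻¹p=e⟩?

The conjugacy classes (representative and size) are:
  [e] (size 1), [p] (size 2), [p¹⁴] (size 2), [p¹³] (size 2), [p¹²] (size 2), [p⁵] (size 2), [p¹⁰] (size 2), [p⁷] (size 2), [p⁸] (size 1), [q⁻¹] (size 8), [p⁷q⁻¹] (size 8).
Class equation: 1 + 2 + 2 + 2 + 2 + 2 + 2 + 2 + 1 + 8 + 8 = 32 = |G|. So G has 11 conjugacy classes.

Answer: 11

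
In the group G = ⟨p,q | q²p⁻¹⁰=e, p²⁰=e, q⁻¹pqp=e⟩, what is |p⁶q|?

Compute successive powers until reaching e:
  (p⁶q)¹ = p⁶q, (p⁶q)² = p¹⁰, (p⁶q)³ = p⁶q⁻¹, (p⁶q)⁴ = e.
The smallest positive k with (p⁶q)ᵏ = e is 4.

Answer: 4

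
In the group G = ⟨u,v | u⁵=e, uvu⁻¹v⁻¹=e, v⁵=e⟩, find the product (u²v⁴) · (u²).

Compute (u²v⁴) · (u²) by multiplying left to right and reducing via the relations at each step:
  (u²v⁴) · u² = u⁴v⁴

Answer: u⁴v⁴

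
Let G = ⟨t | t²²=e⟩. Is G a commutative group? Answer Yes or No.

G has a single generator, so G is cyclic and hence abelian.

Answer: Yes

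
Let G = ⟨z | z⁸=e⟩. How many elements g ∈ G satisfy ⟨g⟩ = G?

G is cyclic of order 8. An element generates G iff its order is 8, and a cyclic group of order 8 has exactly φ(8) = 4 such elements.

Answer: 4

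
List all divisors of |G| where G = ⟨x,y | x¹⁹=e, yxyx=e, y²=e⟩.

|G| = 38 = 2 · 19. By Lagrange's theorem the order of any subgroup divides 38; the divisors of 38 are 1, 2, 19, 38.

Answer: 1, 2, 19, 38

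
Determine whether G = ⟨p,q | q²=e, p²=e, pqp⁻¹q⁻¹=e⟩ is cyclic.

|G| = 4, but the maximum element order in G is 2 < 4. No single element generates all of G, so G is not cyclic.

Answer: No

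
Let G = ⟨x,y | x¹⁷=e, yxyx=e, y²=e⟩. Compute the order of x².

Compute successive powers until reaching e:
  (x²)¹ = x², (x²)² = x⁴, (x²)³ = x⁶, (x²)⁴ = x⁸, (x²)⁵ = x¹⁰, (x²)⁶ = x¹², (x²)⁷ = x¹⁴, (x²)⁸ = x¹⁶, (x²)⁹ = x, (x²)¹⁰ = x³, (x²)¹¹ = x⁵, (x²)¹² = x⁷, (x²)¹³ = x⁹, (x²)¹⁴ = x¹¹, (x²)¹⁵ = x¹³, (x²)¹⁶ = x¹⁵, (x²)¹⁷ = e.
The smallest positive k with (x²)ᵏ = e is 17.

Answer: 17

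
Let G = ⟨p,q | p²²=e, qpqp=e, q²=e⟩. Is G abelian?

p·q = pq but q·p = p²¹q, so p·q ≠ q·p and G is not abelian.

Answer: No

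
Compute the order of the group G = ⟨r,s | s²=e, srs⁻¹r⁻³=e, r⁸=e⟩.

Enumerate words in the generators, reducing via the relations: the distinct elements are
  {e, r, s, rs, r², r³, r⁴, r⁵, r⁶, r⁷, r²s, r³s, r⁴s, r⁵s, r⁶s, r⁷s}.
No further products give new elements, so |G| = 16.

Answer: 16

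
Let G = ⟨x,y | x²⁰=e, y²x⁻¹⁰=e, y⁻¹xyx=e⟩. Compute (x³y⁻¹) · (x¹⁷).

Compute (x³y⁻¹) · (x¹⁷) by multiplying left to right and reducing via the relations at each step:
  (x³y⁻¹) · x¹⁷ = x⁶y⁻¹

Answer: x⁶y⁻¹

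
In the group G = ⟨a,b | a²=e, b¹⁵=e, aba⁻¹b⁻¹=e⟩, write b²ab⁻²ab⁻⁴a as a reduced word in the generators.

Multiply left to right, reducing at each step:
  (b²) · a = ab²
  (ab²) · b⁻² = a
  a · a = e
  e · b⁻⁴ = b¹¹
  (b¹¹) · a = ab¹¹

Answer: ab¹¹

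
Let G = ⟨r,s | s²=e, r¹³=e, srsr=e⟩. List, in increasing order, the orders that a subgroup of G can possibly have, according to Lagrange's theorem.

|G| = 26 = 2 · 13. By Lagrange's theorem the order of any subgroup divides 26; the divisors of 26 are 1, 2, 13, 26.

Answer: 1, 2, 13, 26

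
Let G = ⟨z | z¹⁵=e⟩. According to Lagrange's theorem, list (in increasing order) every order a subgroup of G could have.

|G| = 15 = 3 · 5. By Lagrange's theorem the order of any subgroup divides 15; the divisors of 15 are 1, 3, 5, 15.

Answer: 1, 3, 5, 15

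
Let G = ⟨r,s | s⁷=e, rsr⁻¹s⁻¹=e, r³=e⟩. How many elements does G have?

Enumerate words in the generators, reducing via the relations: the distinct elements are
  {e, r, s, rs, r², s², s³, s⁴, s⁵, s⁶, rs², rs³, rs⁴, rs⁵, rs⁶, r²s, r²s², r²s³, r²s⁴, r²s⁵, r²s⁶}.
No further products give new elements, so |G| = 21.

Answer: 21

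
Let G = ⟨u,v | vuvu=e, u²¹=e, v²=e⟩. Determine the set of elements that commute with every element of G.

An element z ∈ Z(G) iff z commutes with every generator.
For example e is central: e·u = u = u·e; e·v = v = v·e.
Whereas u ∉ Z(G) since u·v = uv ≠ u²⁰v = v·u.
Checking each of the 42 elements this way gives Z(G) = {e}, of order 1.

Answer: {e}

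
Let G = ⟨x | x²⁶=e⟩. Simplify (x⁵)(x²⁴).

Compute (x⁵) · (x²⁴) by multiplying left to right and reducing via the relations at each step:
  (x⁵) · x²⁴ = x³

Answer: x³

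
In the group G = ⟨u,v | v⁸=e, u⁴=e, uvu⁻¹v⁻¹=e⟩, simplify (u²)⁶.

Compute successive powers of (u²), reducing at each step:
  (u²)²: (u²) · u² = e
  (u²)³: e · u² = u²
  (u²)⁴: (u²) · u² = e
  (u²)⁵: e · u² = u²
  (u²)⁶: (u²) · u² = e

Answer: e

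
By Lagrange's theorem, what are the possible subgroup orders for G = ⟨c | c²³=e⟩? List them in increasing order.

|G| = 23 = 23. By Lagrange's theorem the order of any subgroup divides 23; the divisors of 23 are 1, 23.

Answer: 1, 23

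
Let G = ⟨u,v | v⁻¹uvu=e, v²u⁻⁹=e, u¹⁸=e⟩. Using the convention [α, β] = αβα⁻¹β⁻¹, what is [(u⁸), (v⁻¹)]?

[(u⁸), (v⁻¹)] = (u⁸)·(v⁻¹)·(u⁸)⁻¹·(v⁻¹)⁻¹.
  (u⁸) · (v⁻¹) = u⁸v⁻¹
  (u⁸v⁻¹) · (u¹⁰) = u⁷v
  (u⁷v) · v = u¹⁶

Answer: u¹⁶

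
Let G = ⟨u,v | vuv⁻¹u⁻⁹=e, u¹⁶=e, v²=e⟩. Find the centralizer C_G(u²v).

⟨u²v⟩ ⊆ C_G(u²v) since powers of u²v commute with u²v; so |C_G(u²v)| ≥ |⟨u²v⟩| = 8.
By orbit–stabilizer, |C_G(u²v)| = |G| / |conj. class of u²v| = 32 / 2 = 16.
The 16 elements commuting with u²v are {e, u², u⁴, u⁶, u⁸, u¹⁰, u¹², u¹⁴, v, u¹⁰v, u²v, u¹²v, u⁴v, u¹⁴v, u⁶v, u⁸v}.

Answer: {e, u², u⁴, u⁶, u⁸, u¹⁰, u¹², u¹⁴, v, u¹⁰v, u²v, u¹²v, u⁴v, u¹⁴v, u⁶v, u⁸v}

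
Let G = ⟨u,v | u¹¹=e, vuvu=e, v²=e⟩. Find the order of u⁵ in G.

Compute successive powers until reaching e:
  (u⁵)¹ = u⁵, (u⁵)² = u¹⁰, (u⁵)³ = u⁴, (u⁵)⁴ = u⁹, (u⁵)⁵ = u³, (u⁵)⁶ = u⁸, (u⁵)⁷ = u², (u⁵)⁸ = u⁷, (u⁵)⁹ = u, (u⁵)¹⁰ = u⁶, (u⁵)¹¹ = e.
The smallest positive k with (u⁵)ᵏ = e is 11.

Answer: 11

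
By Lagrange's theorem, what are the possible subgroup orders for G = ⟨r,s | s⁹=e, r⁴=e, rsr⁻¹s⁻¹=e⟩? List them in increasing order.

|G| = 36 = 2² · 3². By Lagrange's theorem the order of any subgroup divides 36; the divisors of 36 are 1, 2, 3, 4, 6, 9, 12, 18, 36.

Answer: 1, 2, 3, 4, 6, 9, 12, 18, 36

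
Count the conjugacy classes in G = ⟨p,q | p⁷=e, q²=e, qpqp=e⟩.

The conjugacy classes (representative and size) are:
  [e] (size 1), [p⁶] (size 2), [p⁵] (size 2), [p⁴] (size 2), [pq] (size 7).
Class equation: 1 + 2 + 2 + 2 + 7 = 14 = |G|. So G has 5 conjugacy classes.

Answer: 5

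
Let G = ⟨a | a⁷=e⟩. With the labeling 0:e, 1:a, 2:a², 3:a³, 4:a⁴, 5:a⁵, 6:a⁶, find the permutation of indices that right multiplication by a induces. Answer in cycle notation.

(0 1 2 3 4 5 6)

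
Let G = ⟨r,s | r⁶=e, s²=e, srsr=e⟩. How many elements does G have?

Enumerate words in the generators, reducing via the relations: the distinct elements are
  {e, r, s, rs, r², r³, r⁴, r⁵, r²s, r³s, r⁴s, r⁵s}.
No further products give new elements, so |G| = 12.

Answer: 12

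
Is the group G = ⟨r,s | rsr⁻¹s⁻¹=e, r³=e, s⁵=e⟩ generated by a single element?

|G| = 15. The element rs has order 15 (its powers give 15 distinct elements), so ⟨rs⟩ = G and G is cyclic.

Answer: Yes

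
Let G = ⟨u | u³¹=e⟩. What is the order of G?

G is generated by a single element, so G is cyclic. The relator gives u³¹ = e and no smaller power is forced to be e, so the 31 powers {e, u, u², u³, u⁴, u⁵, u⁶, u⁷, u⁸, u⁹, u²², u²³, u²¹, u²⁰, u²⁴, u²⁵, u²⁶, u²⁷, u²⁸, u²⁹, u³⁰, u¹², u¹³, u¹¹, u¹⁰, u¹⁴, u¹⁵, u¹⁶, u¹⁷, u¹⁸, u¹⁹} are distinct. Hence |G| = 31.

Answer: 31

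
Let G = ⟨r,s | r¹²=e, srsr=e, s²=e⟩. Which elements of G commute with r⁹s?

⟨r⁹s⟩ ⊆ C_G(r⁹s) since powers of r⁹s commute with r⁹s; so |C_G(r⁹s)| ≥ |⟨r⁹s⟩| = 2.
By orbit–stabilizer, |C_G(r⁹s)| = |G| / |conj. class of r⁹s| = 24 / 6 = 4.
The 4 elements commuting with r⁹s are {e, r⁶, r³s, r⁹s}.

Answer: {e, r⁶, r³s, r⁹s}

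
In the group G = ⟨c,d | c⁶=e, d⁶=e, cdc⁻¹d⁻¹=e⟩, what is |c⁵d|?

Compute successive powers until reaching e:
  (c⁵d)¹ = c⁵d, (c⁵d)² = c⁴d², (c⁵d)³ = c³d³, (c⁵d)⁴ = c²d⁴, (c⁵d)⁵ = cd⁵, (c⁵d)⁶ = e.
The smallest positive k with (c⁵d)ᵏ = e is 6.

Answer: 6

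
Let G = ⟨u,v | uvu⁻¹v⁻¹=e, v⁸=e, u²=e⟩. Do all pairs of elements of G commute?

Each pair of generators commutes: u·v = uv = v·u. Since the generators pairwise commute, every element of G commutes with every other, so G is abelian.

Answer: Yes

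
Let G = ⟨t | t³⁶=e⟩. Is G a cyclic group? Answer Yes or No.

|G| = 36. The element t has order 36 (its powers give 36 distinct elements), so ⟨t⟩ = G and G is cyclic.

Answer: Yes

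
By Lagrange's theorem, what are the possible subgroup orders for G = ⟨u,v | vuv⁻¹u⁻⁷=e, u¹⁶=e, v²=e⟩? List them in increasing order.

|G| = 32 = 2⁵. By Lagrange's theorem the order of any subgroup divides 32; the divisors of 32 are 1, 2, 4, 8, 16, 32.

Answer: 1, 2, 4, 8, 16, 32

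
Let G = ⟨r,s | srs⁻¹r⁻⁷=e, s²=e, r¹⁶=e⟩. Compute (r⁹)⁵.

Compute successive powers of (r⁹), reducing at each step:
  (r⁹)²: (r⁹) · r⁹ = r²
  (r⁹)³: (r²) · r⁹ = r¹¹
  (r⁹)⁴: (r¹¹) · r⁹ = r⁴
  (r⁹)⁵: (r⁴) · r⁹ = r¹³

Answer: r¹³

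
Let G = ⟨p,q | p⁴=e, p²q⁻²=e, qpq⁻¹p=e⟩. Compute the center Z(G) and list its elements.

An element z ∈ Z(G) iff z commutes with every generator.
For example p² is central: (p²)·p = p³ = p·(p²); (p²)·q = q⁻¹ = q·(p²).
Whereas p ∉ Z(G) since p·q = pq ≠ pq⁻¹ = q·p.
Checking each of the 8 elements this way gives Z(G) = {e, p²}, of order 2.

Answer: {e, p²}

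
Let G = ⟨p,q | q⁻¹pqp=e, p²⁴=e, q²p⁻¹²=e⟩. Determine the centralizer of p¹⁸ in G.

⟨p¹⁸⟩ ⊆ C_G(p¹⁸) since powers of p¹⁸ commute with p¹⁸; so |C_G(p¹⁸)| ≥ |⟨p¹⁸⟩| = 4.
By orbit–stabilizer, |C_G(p¹⁸)| = |G| / |conj. class of p¹⁸| = 48 / 2 = 24.
The 24 elements commuting with p¹⁸ are {e, p, p², p³, p⁴, p⁵, p⁶, p⁷, p⁸, p⁹, p¹⁰, p¹¹, p¹², p¹³, p¹⁴, p¹⁵, p¹⁶, p¹⁷, p¹⁸, p¹⁹, p²⁰, p²¹, p²², p²³}.

Answer: {e, p, p², p³, p⁴, p⁵, p⁶, p⁷, p⁸, p⁹, p¹⁰, p¹¹, p¹², p¹³, p¹⁴, p¹⁵, p¹⁶, p¹⁷, p¹⁸, p¹⁹, p²⁰, p²¹, p²², p²³}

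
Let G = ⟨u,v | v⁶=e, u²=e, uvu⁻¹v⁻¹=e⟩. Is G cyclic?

|G| = 12, but the maximum element order in G is 6 < 12. No single element generates all of G, so G is not cyclic.

Answer: No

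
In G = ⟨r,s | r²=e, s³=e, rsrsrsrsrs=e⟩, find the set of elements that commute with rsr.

⟨rsr⟩ ⊆ C_G(rsr) since powers of rsr commute with rsr; so |C_G(rsr)| ≥ |⟨rsr⟩| = 3.
By orbit–stabilizer, |C_G(rsr)| = |G| / |conj. class of rsr| = 60 / 20 = 3.
The 3 elements commuting with rsr are {e, rsr, rs²r}.

Answer: {e, rsr, rs²r}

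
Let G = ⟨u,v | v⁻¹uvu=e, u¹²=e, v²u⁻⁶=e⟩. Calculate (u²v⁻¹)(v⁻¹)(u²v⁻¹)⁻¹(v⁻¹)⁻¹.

[(u²v⁻¹), (v⁻¹)] = (u²v⁻¹)·(v⁻¹)·(u²v⁻¹)⁻¹·(v⁻¹)⁻¹.
  (u²v⁻¹) · (v⁻¹) = u⁸
  (u⁸) · (u²v) = u⁴v⁻¹
  (u⁴v⁻¹) · v = u⁴

Answer: u⁴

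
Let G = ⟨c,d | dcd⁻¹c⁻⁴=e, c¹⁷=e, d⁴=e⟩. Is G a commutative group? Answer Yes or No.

c·d = cd but d·c = c⁴d, so c·d ≠ d·c and G is not abelian.

Answer: No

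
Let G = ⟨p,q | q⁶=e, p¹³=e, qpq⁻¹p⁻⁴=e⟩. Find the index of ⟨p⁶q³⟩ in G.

First find ord(p⁶q³) by computing successive powers:
  (p⁶q³)¹ = p⁶q³, (p⁶q³)² = e.
So |⟨p⁶q³⟩| = ord(p⁶q³) = 2. With |G| = 78, by Lagrange [G : ⟨p⁶q³⟩] = 78/2 = 39.

Answer: 39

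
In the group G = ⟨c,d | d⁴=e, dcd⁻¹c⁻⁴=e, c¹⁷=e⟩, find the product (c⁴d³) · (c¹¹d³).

Compute (c⁴d³) · (c¹¹d³) by multiplying left to right and reducing via the relations at each step:
  (c⁴d³) · c¹¹ = c¹¹d³
  (c¹¹d³) · d³ = c¹¹d²

Answer: c¹¹d²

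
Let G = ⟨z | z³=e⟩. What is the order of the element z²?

Compute successive powers until reaching e:
  (z²)¹ = z², (z²)² = z, (z²)³ = e.
The smallest positive k with (z²)ᵏ = e is 3.

Answer: 3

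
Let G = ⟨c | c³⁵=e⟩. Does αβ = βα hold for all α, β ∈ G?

G has a single generator, so G is cyclic and hence abelian.

Answer: Yes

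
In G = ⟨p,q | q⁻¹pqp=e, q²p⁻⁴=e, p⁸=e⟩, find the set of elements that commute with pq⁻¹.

⟨pq⁻¹⟩ ⊆ C_G(pq⁻¹) since powers of pq⁻¹ commute with pq⁻¹; so |C_G(pq⁻¹)| ≥ |⟨pq⁻¹⟩| = 4.
By orbit–stabilizer, |C_G(pq⁻¹)| = |G| / |conj. class of pq⁻¹| = 16 / 4 = 4.
The 4 elements commuting with pq⁻¹ are {e, p⁴, pq, pq⁻¹}.

Answer: {e, p⁴, pq, pq⁻¹}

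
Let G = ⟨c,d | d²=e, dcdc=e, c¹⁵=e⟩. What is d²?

Compute successive powers of d, reducing at each step:
  d²: d · d = e

Answer: e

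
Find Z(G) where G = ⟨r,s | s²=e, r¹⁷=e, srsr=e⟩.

An element z ∈ Z(G) iff z commutes with every generator.
For example e is central: e·r = r = r·e; e·s = s = s·e.
Whereas r ∉ Z(G) since r·s = rs ≠ r¹⁶s = s·r.
Checking each of the 34 elements this way gives Z(G) = {e}, of order 1.

Answer: {e}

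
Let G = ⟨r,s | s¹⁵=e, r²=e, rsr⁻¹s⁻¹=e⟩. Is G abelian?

Each pair of generators commutes: r·s = rs = s·r. Since the generators pairwise commute, every element of G commutes with every other, so G is abelian.

Answer: Yes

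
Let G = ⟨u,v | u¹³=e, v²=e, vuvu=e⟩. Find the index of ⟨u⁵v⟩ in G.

First find ord(u⁵v) by computing successive powers:
  (u⁵v)¹ = u⁵v, (u⁵v)² = e.
So |⟨u⁵v⟩| = ord(u⁵v) = 2. With |G| = 26, by Lagrange [G : ⟨u⁵v⟩] = 26/2 = 13.

Answer: 13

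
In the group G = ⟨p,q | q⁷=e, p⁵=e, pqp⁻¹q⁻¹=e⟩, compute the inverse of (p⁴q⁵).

The order of (p⁴q⁵) is 35 (smallest k with (p⁴q⁵)ᵏ = e), so (p⁴q⁵)⁻¹ = (p⁴q⁵)³⁴ = pq².
Check: (p⁴q⁵) · (pq²) → (p⁴q⁵) · p = q⁵;   (q⁵) · q² = e, giving e as required.

Answer: pq²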